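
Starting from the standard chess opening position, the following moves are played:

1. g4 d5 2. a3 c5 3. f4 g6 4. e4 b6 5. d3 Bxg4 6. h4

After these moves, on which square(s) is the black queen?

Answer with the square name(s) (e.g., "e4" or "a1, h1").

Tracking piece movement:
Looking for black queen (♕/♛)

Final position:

  a b c d e f g h
  ─────────────────
8│♜ ♞ · ♛ ♚ ♝ ♞ ♜│8
7│♟ · · · ♟ ♟ · ♟│7
6│· ♟ · · · · ♟ ·│6
5│· · ♟ ♟ · · · ·│5
4│· · · · ♙ ♙ ♝ ♙│4
3│♙ · · ♙ · · · ·│3
2│· ♙ ♙ · · · · ·│2
1│♖ ♘ ♗ ♕ ♔ ♗ ♘ ♖│1
  ─────────────────
  a b c d e f g h


d8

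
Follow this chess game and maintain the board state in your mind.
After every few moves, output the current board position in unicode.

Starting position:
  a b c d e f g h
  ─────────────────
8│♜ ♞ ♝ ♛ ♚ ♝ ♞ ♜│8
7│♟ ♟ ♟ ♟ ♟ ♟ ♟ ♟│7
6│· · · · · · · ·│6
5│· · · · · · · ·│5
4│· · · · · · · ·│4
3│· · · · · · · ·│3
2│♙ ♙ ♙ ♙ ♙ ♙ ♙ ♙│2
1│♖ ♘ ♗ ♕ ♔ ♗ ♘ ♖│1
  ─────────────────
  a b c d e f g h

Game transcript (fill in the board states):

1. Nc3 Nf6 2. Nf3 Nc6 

  a b c d e f g h
  ─────────────────
8│♜ · ♝ ♛ ♚ ♝ · ♜│8
7│♟ ♟ ♟ ♟ ♟ ♟ ♟ ♟│7
6│· · ♞ · · ♞ · ·│6
5│· · · · · · · ·│5
4│· · · · · · · ·│4
3│· · ♘ · · ♘ · ·│3
2│♙ ♙ ♙ ♙ ♙ ♙ ♙ ♙│2
1│♖ · ♗ ♕ ♔ ♗ · ♖│1
  ─────────────────
  a b c d e f g h

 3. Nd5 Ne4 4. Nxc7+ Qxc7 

  a b c d e f g h
  ─────────────────
8│♜ · ♝ · ♚ ♝ · ♜│8
7│♟ ♟ ♛ ♟ ♟ ♟ ♟ ♟│7
6│· · ♞ · · · · ·│6
5│· · · · · · · ·│5
4│· · · · ♞ · · ·│4
3│· · · · · ♘ · ·│3
2│♙ ♙ ♙ ♙ ♙ ♙ ♙ ♙│2
1│♖ · ♗ ♕ ♔ ♗ · ♖│1
  ─────────────────
  a b c d e f g h

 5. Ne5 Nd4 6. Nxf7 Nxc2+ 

  a b c d e f g h
  ─────────────────
8│♜ · ♝ · ♚ ♝ · ♜│8
7│♟ ♟ ♛ ♟ ♟ ♘ ♟ ♟│7
6│· · · · · · · ·│6
5│· · · · · · · ·│5
4│· · · · ♞ · · ·│4
3│· · · · · · · ·│3
2│♙ ♙ ♞ ♙ ♙ ♙ ♙ ♙│2
1│♖ · ♗ ♕ ♔ ♗ · ♖│1
  ─────────────────
  a b c d e f g h



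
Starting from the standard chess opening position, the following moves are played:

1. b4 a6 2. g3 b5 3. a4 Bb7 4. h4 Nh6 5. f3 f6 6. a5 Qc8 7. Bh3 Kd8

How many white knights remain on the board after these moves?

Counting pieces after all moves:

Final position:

  a b c d e f g h
  ─────────────────
8│♜ ♞ ♛ ♚ · ♝ · ♜│8
7│· ♝ ♟ ♟ ♟ · ♟ ♟│7
6│♟ · · · · ♟ · ♞│6
5│♙ ♟ · · · · · ·│5
4│· ♙ · · · · · ♙│4
3│· · · · · ♙ ♙ ♗│3
2│· · ♙ ♙ ♙ · · ·│2
1│♖ ♘ ♗ ♕ ♔ · ♘ ♖│1
  ─────────────────
  a b c d e f g h


2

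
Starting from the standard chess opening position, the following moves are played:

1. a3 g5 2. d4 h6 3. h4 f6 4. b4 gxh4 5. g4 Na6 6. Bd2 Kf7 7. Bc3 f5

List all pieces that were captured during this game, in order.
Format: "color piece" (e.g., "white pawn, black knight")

Tracking captures:
  gxh4: captured white pawn

white pawn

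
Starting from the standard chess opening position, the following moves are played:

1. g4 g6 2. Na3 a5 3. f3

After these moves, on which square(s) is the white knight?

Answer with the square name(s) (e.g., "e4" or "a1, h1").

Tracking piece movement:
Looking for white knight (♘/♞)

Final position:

  a b c d e f g h
  ─────────────────
8│♜ ♞ ♝ ♛ ♚ ♝ ♞ ♜│8
7│· ♟ ♟ ♟ ♟ ♟ · ♟│7
6│· · · · · · ♟ ·│6
5│♟ · · · · · · ·│5
4│· · · · · · ♙ ·│4
3│♘ · · · · ♙ · ·│3
2│♙ ♙ ♙ ♙ ♙ · · ♙│2
1│♖ · ♗ ♕ ♔ ♗ ♘ ♖│1
  ─────────────────
  a b c d e f g h


a3, g1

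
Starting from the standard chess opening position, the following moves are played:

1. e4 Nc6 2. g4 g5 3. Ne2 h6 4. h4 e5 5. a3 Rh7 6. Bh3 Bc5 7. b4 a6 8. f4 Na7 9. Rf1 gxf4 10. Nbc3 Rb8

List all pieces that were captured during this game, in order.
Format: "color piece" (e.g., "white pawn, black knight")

Tracking captures:
  gxf4: captured white pawn

white pawn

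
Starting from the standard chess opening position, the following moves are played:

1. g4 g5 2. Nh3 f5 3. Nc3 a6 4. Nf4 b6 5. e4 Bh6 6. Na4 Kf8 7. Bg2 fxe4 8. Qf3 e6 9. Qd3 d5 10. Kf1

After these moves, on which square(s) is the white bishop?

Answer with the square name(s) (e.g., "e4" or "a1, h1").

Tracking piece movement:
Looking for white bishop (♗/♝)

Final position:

  a b c d e f g h
  ─────────────────
8│♜ ♞ ♝ ♛ · ♚ ♞ ♜│8
7│· · ♟ · · · · ♟│7
6│♟ ♟ · · ♟ · · ♝│6
5│· · · ♟ · · ♟ ·│5
4│♘ · · · ♟ ♘ ♙ ·│4
3│· · · ♕ · · · ·│3
2│♙ ♙ ♙ ♙ · ♙ ♗ ♙│2
1│♖ · ♗ · · ♔ · ♖│1
  ─────────────────
  a b c d e f g h


c1, g2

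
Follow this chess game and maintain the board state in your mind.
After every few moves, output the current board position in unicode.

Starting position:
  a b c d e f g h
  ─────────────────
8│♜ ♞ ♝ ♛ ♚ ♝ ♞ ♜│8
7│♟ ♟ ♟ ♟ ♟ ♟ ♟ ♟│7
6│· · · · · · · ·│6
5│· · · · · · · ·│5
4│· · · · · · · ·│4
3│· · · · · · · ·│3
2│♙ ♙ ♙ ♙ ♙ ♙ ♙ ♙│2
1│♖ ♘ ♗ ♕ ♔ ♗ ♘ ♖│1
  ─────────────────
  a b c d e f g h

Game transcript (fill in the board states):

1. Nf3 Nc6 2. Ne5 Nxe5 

  a b c d e f g h
  ─────────────────
8│♜ · ♝ ♛ ♚ ♝ ♞ ♜│8
7│♟ ♟ ♟ ♟ ♟ ♟ ♟ ♟│7
6│· · · · · · · ·│6
5│· · · · ♞ · · ·│5
4│· · · · · · · ·│4
3│· · · · · · · ·│3
2│♙ ♙ ♙ ♙ ♙ ♙ ♙ ♙│2
1│♖ ♘ ♗ ♕ ♔ ♗ · ♖│1
  ─────────────────
  a b c d e f g h

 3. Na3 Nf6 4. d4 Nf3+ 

  a b c d e f g h
  ─────────────────
8│♜ · ♝ ♛ ♚ ♝ · ♜│8
7│♟ ♟ ♟ ♟ ♟ ♟ ♟ ♟│7
6│· · · · · ♞ · ·│6
5│· · · · · · · ·│5
4│· · · ♙ · · · ·│4
3│♘ · · · · ♞ · ·│3
2│♙ ♙ ♙ · ♙ ♙ ♙ ♙│2
1│♖ · ♗ ♕ ♔ ♗ · ♖│1
  ─────────────────
  a b c d e f g h

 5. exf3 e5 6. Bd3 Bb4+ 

  a b c d e f g h
  ─────────────────
8│♜ · ♝ ♛ ♚ · · ♜│8
7│♟ ♟ ♟ ♟ · ♟ ♟ ♟│7
6│· · · · · ♞ · ·│6
5│· · · · ♟ · · ·│5
4│· ♝ · ♙ · · · ·│4
3│♘ · · ♗ · ♙ · ·│3
2│♙ ♙ ♙ · · ♙ ♙ ♙│2
1│♖ · ♗ ♕ ♔ · · ♖│1
  ─────────────────
  a b c d e f g h



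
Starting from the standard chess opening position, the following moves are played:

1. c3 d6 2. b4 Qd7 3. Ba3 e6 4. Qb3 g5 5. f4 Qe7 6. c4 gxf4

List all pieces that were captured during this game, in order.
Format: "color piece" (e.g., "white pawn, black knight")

Tracking captures:
  gxf4: captured white pawn

white pawn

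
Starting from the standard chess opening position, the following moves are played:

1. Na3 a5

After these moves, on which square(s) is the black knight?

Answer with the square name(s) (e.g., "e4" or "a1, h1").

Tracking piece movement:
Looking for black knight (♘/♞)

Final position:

  a b c d e f g h
  ─────────────────
8│♜ ♞ ♝ ♛ ♚ ♝ ♞ ♜│8
7│· ♟ ♟ ♟ ♟ ♟ ♟ ♟│7
6│· · · · · · · ·│6
5│♟ · · · · · · ·│5
4│· · · · · · · ·│4
3│♘ · · · · · · ·│3
2│♙ ♙ ♙ ♙ ♙ ♙ ♙ ♙│2
1│♖ · ♗ ♕ ♔ ♗ ♘ ♖│1
  ─────────────────
  a b c d e f g h


b8, g8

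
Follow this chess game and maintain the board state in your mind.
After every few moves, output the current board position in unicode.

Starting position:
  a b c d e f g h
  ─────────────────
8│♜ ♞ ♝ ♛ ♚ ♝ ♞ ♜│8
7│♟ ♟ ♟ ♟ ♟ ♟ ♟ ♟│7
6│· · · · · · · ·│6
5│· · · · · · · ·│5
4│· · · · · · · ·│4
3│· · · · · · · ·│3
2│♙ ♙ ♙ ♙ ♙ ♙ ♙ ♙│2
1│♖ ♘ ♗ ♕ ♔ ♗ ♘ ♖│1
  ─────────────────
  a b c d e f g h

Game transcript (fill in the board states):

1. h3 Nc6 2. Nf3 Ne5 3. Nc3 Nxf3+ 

  a b c d e f g h
  ─────────────────
8│♜ · ♝ ♛ ♚ ♝ ♞ ♜│8
7│♟ ♟ ♟ ♟ ♟ ♟ ♟ ♟│7
6│· · · · · · · ·│6
5│· · · · · · · ·│5
4│· · · · · · · ·│4
3│· · ♘ · · ♞ · ♙│3
2│♙ ♙ ♙ ♙ ♙ ♙ ♙ ·│2
1│♖ · ♗ ♕ ♔ ♗ · ♖│1
  ─────────────────
  a b c d e f g h

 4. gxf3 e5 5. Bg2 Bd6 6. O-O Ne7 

  a b c d e f g h
  ─────────────────
8│♜ · ♝ ♛ ♚ · · ♜│8
7│♟ ♟ ♟ ♟ ♞ ♟ ♟ ♟│7
6│· · · ♝ · · · ·│6
5│· · · · ♟ · · ·│5
4│· · · · · · · ·│4
3│· · ♘ · · ♙ · ♙│3
2│♙ ♙ ♙ ♙ ♙ ♙ ♗ ·│2
1│♖ · ♗ ♕ · ♖ ♔ ·│1
  ─────────────────
  a b c d e f g h

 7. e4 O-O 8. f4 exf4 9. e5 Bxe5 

  a b c d e f g h
  ─────────────────
8│♜ · ♝ ♛ · ♜ ♚ ·│8
7│♟ ♟ ♟ ♟ ♞ ♟ ♟ ♟│7
6│· · · · · · · ·│6
5│· · · · ♝ · · ·│5
4│· · · · · ♟ · ·│4
3│· · ♘ · · · · ♙│3
2│♙ ♙ ♙ ♙ · ♙ ♗ ·│2
1│♖ · ♗ ♕ · ♖ ♔ ·│1
  ─────────────────
  a b c d e f g h

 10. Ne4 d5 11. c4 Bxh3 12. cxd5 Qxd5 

  a b c d e f g h
  ─────────────────
8│♜ · · · · ♜ ♚ ·│8
7│♟ ♟ ♟ · ♞ ♟ ♟ ♟│7
6│· · · · · · · ·│6
5│· · · ♛ ♝ · · ·│5
4│· · · · ♘ ♟ · ·│4
3│· · · · · · · ♝│3
2│♙ ♙ · ♙ · ♙ ♗ ·│2
1│♖ · ♗ ♕ · ♖ ♔ ·│1
  ─────────────────
  a b c d e f g h

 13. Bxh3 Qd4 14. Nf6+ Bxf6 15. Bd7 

  a b c d e f g h
  ─────────────────
8│♜ · · · · ♜ ♚ ·│8
7│♟ ♟ ♟ ♗ ♞ ♟ ♟ ♟│7
6│· · · · · ♝ · ·│6
5│· · · · · · · ·│5
4│· · · ♛ · ♟ · ·│4
3│· · · · · · · ·│3
2│♙ ♙ · ♙ · ♙ · ·│2
1│♖ · ♗ ♕ · ♖ ♔ ·│1
  ─────────────────
  a b c d e f g h


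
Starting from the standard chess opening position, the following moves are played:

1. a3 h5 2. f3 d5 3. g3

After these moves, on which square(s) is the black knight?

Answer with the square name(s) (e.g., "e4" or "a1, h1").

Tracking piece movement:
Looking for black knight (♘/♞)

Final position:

  a b c d e f g h
  ─────────────────
8│♜ ♞ ♝ ♛ ♚ ♝ ♞ ♜│8
7│♟ ♟ ♟ · ♟ ♟ ♟ ·│7
6│· · · · · · · ·│6
5│· · · ♟ · · · ♟│5
4│· · · · · · · ·│4
3│♙ · · · · ♙ ♙ ·│3
2│· ♙ ♙ ♙ ♙ · · ♙│2
1│♖ ♘ ♗ ♕ ♔ ♗ ♘ ♖│1
  ─────────────────
  a b c d e f g h


b8, g8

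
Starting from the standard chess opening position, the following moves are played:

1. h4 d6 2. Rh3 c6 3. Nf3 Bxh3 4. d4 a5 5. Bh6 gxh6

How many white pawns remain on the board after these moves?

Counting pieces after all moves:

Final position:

  a b c d e f g h
  ─────────────────
8│♜ ♞ · ♛ ♚ ♝ ♞ ♜│8
7│· ♟ · · ♟ ♟ · ♟│7
6│· · ♟ ♟ · · · ♟│6
5│♟ · · · · · · ·│5
4│· · · ♙ · · · ♙│4
3│· · · · · ♘ · ♝│3
2│♙ ♙ ♙ · ♙ ♙ ♙ ·│2
1│♖ ♘ · ♕ ♔ ♗ · ·│1
  ─────────────────
  a b c d e f g h


8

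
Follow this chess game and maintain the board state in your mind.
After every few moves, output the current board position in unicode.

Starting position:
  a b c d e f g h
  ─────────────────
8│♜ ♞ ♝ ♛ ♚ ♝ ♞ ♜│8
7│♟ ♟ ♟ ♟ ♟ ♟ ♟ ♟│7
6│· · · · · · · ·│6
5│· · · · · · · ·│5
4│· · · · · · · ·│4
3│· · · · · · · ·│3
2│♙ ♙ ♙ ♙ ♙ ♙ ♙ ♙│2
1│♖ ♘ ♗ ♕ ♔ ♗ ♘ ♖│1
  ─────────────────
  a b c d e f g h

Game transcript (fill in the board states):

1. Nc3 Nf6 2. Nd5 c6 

  a b c d e f g h
  ─────────────────
8│♜ ♞ ♝ ♛ ♚ ♝ · ♜│8
7│♟ ♟ · ♟ ♟ ♟ ♟ ♟│7
6│· · ♟ · · ♞ · ·│6
5│· · · ♘ · · · ·│5
4│· · · · · · · ·│4
3│· · · · · · · ·│3
2│♙ ♙ ♙ ♙ ♙ ♙ ♙ ♙│2
1│♖ · ♗ ♕ ♔ ♗ ♘ ♖│1
  ─────────────────
  a b c d e f g h

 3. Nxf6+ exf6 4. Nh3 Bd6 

  a b c d e f g h
  ─────────────────
8│♜ ♞ ♝ ♛ ♚ · · ♜│8
7│♟ ♟ · ♟ · ♟ ♟ ♟│7
6│· · ♟ ♝ · ♟ · ·│6
5│· · · · · · · ·│5
4│· · · · · · · ·│4
3│· · · · · · · ♘│3
2│♙ ♙ ♙ ♙ ♙ ♙ ♙ ♙│2
1│♖ · ♗ ♕ ♔ ♗ · ♖│1
  ─────────────────
  a b c d e f g h

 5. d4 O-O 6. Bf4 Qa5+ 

  a b c d e f g h
  ─────────────────
8│♜ ♞ ♝ · · ♜ ♚ ·│8
7│♟ ♟ · ♟ · ♟ ♟ ♟│7
6│· · ♟ ♝ · ♟ · ·│6
5│♛ · · · · · · ·│5
4│· · · ♙ · ♗ · ·│4
3│· · · · · · · ♘│3
2│♙ ♙ ♙ · ♙ ♙ ♙ ♙│2
1│♖ · · ♕ ♔ ♗ · ♖│1
  ─────────────────
  a b c d e f g h

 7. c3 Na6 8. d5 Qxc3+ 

  a b c d e f g h
  ─────────────────
8│♜ · ♝ · · ♜ ♚ ·│8
7│♟ ♟ · ♟ · ♟ ♟ ♟│7
6│♞ · ♟ ♝ · ♟ · ·│6
5│· · · ♙ · · · ·│5
4│· · · · · ♗ · ·│4
3│· · ♛ · · · · ♘│3
2│♙ ♙ · · ♙ ♙ ♙ ♙│2
1│♖ · · ♕ ♔ ♗ · ♖│1
  ─────────────────
  a b c d e f g h

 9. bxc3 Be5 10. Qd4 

  a b c d e f g h
  ─────────────────
8│♜ · ♝ · · ♜ ♚ ·│8
7│♟ ♟ · ♟ · ♟ ♟ ♟│7
6│♞ · ♟ · · ♟ · ·│6
5│· · · ♙ ♝ · · ·│5
4│· · · ♕ · ♗ · ·│4
3│· · ♙ · · · · ♘│3
2│♙ · · · ♙ ♙ ♙ ♙│2
1│♖ · · · ♔ ♗ · ♖│1
  ─────────────────
  a b c d e f g h


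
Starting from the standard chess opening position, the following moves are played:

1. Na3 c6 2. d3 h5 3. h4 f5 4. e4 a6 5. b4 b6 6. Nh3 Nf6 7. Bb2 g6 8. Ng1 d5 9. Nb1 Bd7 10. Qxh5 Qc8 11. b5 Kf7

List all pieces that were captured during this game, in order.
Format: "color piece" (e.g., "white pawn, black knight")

Tracking captures:
  Qxh5: captured black pawn

black pawn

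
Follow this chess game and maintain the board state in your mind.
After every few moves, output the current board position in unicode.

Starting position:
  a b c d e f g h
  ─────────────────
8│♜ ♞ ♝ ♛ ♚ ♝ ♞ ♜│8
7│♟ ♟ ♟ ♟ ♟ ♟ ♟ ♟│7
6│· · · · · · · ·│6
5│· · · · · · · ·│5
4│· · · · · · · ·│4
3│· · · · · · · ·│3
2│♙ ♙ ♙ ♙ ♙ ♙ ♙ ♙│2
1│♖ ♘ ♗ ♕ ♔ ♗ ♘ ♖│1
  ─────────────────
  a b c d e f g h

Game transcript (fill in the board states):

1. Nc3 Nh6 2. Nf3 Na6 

  a b c d e f g h
  ─────────────────
8│♜ · ♝ ♛ ♚ ♝ · ♜│8
7│♟ ♟ ♟ ♟ ♟ ♟ ♟ ♟│7
6│♞ · · · · · · ♞│6
5│· · · · · · · ·│5
4│· · · · · · · ·│4
3│· · ♘ · · ♘ · ·│3
2│♙ ♙ ♙ ♙ ♙ ♙ ♙ ♙│2
1│♖ · ♗ ♕ ♔ ♗ · ♖│1
  ─────────────────
  a b c d e f g h

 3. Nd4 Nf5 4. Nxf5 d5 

  a b c d e f g h
  ─────────────────
8│♜ · ♝ ♛ ♚ ♝ · ♜│8
7│♟ ♟ ♟ · ♟ ♟ ♟ ♟│7
6│♞ · · · · · · ·│6
5│· · · ♟ · ♘ · ·│5
4│· · · · · · · ·│4
3│· · ♘ · · · · ·│3
2│♙ ♙ ♙ ♙ ♙ ♙ ♙ ♙│2
1│♖ · ♗ ♕ ♔ ♗ · ♖│1
  ─────────────────
  a b c d e f g h

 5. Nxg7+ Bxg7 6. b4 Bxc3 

  a b c d e f g h
  ─────────────────
8│♜ · ♝ ♛ ♚ · · ♜│8
7│♟ ♟ ♟ · ♟ ♟ · ♟│7
6│♞ · · · · · · ·│6
5│· · · ♟ · · · ·│5
4│· ♙ · · · · · ·│4
3│· · ♝ · · · · ·│3
2│♙ · ♙ ♙ ♙ ♙ ♙ ♙│2
1│♖ · ♗ ♕ ♔ ♗ · ♖│1
  ─────────────────
  a b c d e f g h

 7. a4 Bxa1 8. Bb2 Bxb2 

  a b c d e f g h
  ─────────────────
8│♜ · ♝ ♛ ♚ · · ♜│8
7│♟ ♟ ♟ · ♟ ♟ · ♟│7
6│♞ · · · · · · ·│6
5│· · · ♟ · · · ·│5
4│♙ ♙ · · · · · ·│4
3│· · · · · · · ·│3
2│· ♝ ♙ ♙ ♙ ♙ ♙ ♙│2
1│· · · ♕ ♔ ♗ · ♖│1
  ─────────────────
  a b c d e f g h

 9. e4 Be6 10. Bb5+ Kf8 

  a b c d e f g h
  ─────────────────
8│♜ · · ♛ · ♚ · ♜│8
7│♟ ♟ ♟ · ♟ ♟ · ♟│7
6│♞ · · · ♝ · · ·│6
5│· ♗ · ♟ · · · ·│5
4│♙ ♙ · · ♙ · · ·│4
3│· · · · · · · ·│3
2│· ♝ ♙ ♙ · ♙ ♙ ♙│2
1│· · · ♕ ♔ · · ♖│1
  ─────────────────
  a b c d e f g h



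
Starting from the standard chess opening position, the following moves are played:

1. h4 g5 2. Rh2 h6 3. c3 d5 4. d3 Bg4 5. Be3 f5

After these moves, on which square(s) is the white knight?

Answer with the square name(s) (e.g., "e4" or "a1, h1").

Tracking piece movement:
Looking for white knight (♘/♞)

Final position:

  a b c d e f g h
  ─────────────────
8│♜ ♞ · ♛ ♚ ♝ ♞ ♜│8
7│♟ ♟ ♟ · ♟ · · ·│7
6│· · · · · · · ♟│6
5│· · · ♟ · ♟ ♟ ·│5
4│· · · · · · ♝ ♙│4
3│· · ♙ ♙ ♗ · · ·│3
2│♙ ♙ · · ♙ ♙ ♙ ♖│2
1│♖ ♘ · ♕ ♔ ♗ ♘ ·│1
  ─────────────────
  a b c d e f g h


b1, g1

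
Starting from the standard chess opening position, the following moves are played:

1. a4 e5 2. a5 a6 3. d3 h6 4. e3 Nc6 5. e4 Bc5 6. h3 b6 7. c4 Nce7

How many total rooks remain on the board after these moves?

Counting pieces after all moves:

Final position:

  a b c d e f g h
  ─────────────────
8│♜ · ♝ ♛ ♚ · ♞ ♜│8
7│· · ♟ ♟ ♞ ♟ ♟ ·│7
6│♟ ♟ · · · · · ♟│6
5│♙ · ♝ · ♟ · · ·│5
4│· · ♙ · ♙ · · ·│4
3│· · · ♙ · · · ♙│3
2│· ♙ · · · ♙ ♙ ·│2
1│♖ ♘ ♗ ♕ ♔ ♗ ♘ ♖│1
  ─────────────────
  a b c d e f g h


4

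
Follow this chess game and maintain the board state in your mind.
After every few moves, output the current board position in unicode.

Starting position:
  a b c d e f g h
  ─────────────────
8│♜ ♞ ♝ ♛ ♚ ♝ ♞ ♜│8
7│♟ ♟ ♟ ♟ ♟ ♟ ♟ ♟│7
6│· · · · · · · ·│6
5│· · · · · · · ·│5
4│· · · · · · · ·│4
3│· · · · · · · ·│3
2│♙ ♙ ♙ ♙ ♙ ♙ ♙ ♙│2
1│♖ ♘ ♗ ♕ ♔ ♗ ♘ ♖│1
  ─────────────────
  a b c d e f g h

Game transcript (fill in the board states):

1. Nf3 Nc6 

  a b c d e f g h
  ─────────────────
8│♜ · ♝ ♛ ♚ ♝ ♞ ♜│8
7│♟ ♟ ♟ ♟ ♟ ♟ ♟ ♟│7
6│· · ♞ · · · · ·│6
5│· · · · · · · ·│5
4│· · · · · · · ·│4
3│· · · · · ♘ · ·│3
2│♙ ♙ ♙ ♙ ♙ ♙ ♙ ♙│2
1│♖ ♘ ♗ ♕ ♔ ♗ · ♖│1
  ─────────────────
  a b c d e f g h

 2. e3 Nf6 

  a b c d e f g h
  ─────────────────
8│♜ · ♝ ♛ ♚ ♝ · ♜│8
7│♟ ♟ ♟ ♟ ♟ ♟ ♟ ♟│7
6│· · ♞ · · ♞ · ·│6
5│· · · · · · · ·│5
4│· · · · · · · ·│4
3│· · · · ♙ ♘ · ·│3
2│♙ ♙ ♙ ♙ · ♙ ♙ ♙│2
1│♖ ♘ ♗ ♕ ♔ ♗ · ♖│1
  ─────────────────
  a b c d e f g h

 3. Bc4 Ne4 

  a b c d e f g h
  ─────────────────
8│♜ · ♝ ♛ ♚ ♝ · ♜│8
7│♟ ♟ ♟ ♟ ♟ ♟ ♟ ♟│7
6│· · ♞ · · · · ·│6
5│· · · · · · · ·│5
4│· · ♗ · ♞ · · ·│4
3│· · · · ♙ ♘ · ·│3
2│♙ ♙ ♙ ♙ · ♙ ♙ ♙│2
1│♖ ♘ ♗ ♕ ♔ · · ♖│1
  ─────────────────
  a b c d e f g h

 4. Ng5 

  a b c d e f g h
  ─────────────────
8│♜ · ♝ ♛ ♚ ♝ · ♜│8
7│♟ ♟ ♟ ♟ ♟ ♟ ♟ ♟│7
6│· · ♞ · · · · ·│6
5│· · · · · · ♘ ·│5
4│· · ♗ · ♞ · · ·│4
3│· · · · ♙ · · ·│3
2│♙ ♙ ♙ ♙ · ♙ ♙ ♙│2
1│♖ ♘ ♗ ♕ ♔ · · ♖│1
  ─────────────────
  a b c d e f g h


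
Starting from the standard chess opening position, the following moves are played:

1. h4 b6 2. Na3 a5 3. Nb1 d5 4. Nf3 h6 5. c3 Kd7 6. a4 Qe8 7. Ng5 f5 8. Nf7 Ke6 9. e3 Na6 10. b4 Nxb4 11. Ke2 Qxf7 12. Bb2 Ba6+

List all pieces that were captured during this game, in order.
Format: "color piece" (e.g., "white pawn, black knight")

Tracking captures:
  Nxb4: captured white pawn
  Qxf7: captured white knight

white pawn, white knight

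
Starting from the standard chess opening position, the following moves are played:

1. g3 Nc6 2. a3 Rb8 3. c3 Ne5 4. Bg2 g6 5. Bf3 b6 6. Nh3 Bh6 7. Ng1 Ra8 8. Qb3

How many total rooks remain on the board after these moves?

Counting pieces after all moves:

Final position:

  a b c d e f g h
  ─────────────────
8│♜ · ♝ ♛ ♚ · ♞ ♜│8
7│♟ · ♟ ♟ ♟ ♟ · ♟│7
6│· ♟ · · · · ♟ ♝│6
5│· · · · ♞ · · ·│5
4│· · · · · · · ·│4
3│♙ ♕ ♙ · · ♗ ♙ ·│3
2│· ♙ · ♙ ♙ ♙ · ♙│2
1│♖ ♘ ♗ · ♔ · ♘ ♖│1
  ─────────────────
  a b c d e f g h


4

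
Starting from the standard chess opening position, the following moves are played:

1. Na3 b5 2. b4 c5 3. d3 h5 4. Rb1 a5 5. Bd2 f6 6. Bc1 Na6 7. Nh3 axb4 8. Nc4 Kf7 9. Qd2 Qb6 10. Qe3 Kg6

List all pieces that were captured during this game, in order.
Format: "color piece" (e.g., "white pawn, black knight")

Tracking captures:
  axb4: captured white pawn

white pawn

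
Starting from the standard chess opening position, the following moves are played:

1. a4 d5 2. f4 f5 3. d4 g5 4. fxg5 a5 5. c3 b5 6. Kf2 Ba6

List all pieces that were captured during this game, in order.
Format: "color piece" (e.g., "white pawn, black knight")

Tracking captures:
  fxg5: captured black pawn

black pawn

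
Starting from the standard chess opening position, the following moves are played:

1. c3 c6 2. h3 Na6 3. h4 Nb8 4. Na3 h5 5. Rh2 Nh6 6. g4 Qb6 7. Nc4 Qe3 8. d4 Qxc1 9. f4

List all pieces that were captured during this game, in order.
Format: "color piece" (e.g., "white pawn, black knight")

Tracking captures:
  Qxc1: captured white bishop

white bishop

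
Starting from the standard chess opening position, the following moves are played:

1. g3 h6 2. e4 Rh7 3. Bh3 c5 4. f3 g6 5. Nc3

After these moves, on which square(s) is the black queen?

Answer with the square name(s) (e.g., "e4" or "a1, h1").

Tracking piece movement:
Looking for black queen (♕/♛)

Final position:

  a b c d e f g h
  ─────────────────
8│♜ ♞ ♝ ♛ ♚ ♝ ♞ ·│8
7│♟ ♟ · ♟ ♟ ♟ · ♜│7
6│· · · · · · ♟ ♟│6
5│· · ♟ · · · · ·│5
4│· · · · ♙ · · ·│4
3│· · ♘ · · ♙ ♙ ♗│3
2│♙ ♙ ♙ ♙ · · · ♙│2
1│♖ · ♗ ♕ ♔ · ♘ ♖│1
  ─────────────────
  a b c d e f g h


d8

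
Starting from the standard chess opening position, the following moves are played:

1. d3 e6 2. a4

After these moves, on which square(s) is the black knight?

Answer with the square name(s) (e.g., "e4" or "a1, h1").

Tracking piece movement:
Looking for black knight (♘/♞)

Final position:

  a b c d e f g h
  ─────────────────
8│♜ ♞ ♝ ♛ ♚ ♝ ♞ ♜│8
7│♟ ♟ ♟ ♟ · ♟ ♟ ♟│7
6│· · · · ♟ · · ·│6
5│· · · · · · · ·│5
4│♙ · · · · · · ·│4
3│· · · ♙ · · · ·│3
2│· ♙ ♙ · ♙ ♙ ♙ ♙│2
1│♖ ♘ ♗ ♕ ♔ ♗ ♘ ♖│1
  ─────────────────
  a b c d e f g h


b8, g8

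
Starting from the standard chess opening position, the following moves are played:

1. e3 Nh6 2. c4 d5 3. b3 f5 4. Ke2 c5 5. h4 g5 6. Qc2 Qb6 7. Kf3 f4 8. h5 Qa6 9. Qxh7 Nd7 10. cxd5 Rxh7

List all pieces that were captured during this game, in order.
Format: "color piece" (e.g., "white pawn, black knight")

Tracking captures:
  Qxh7: captured black pawn
  cxd5: captured black pawn
  Rxh7: captured white queen

black pawn, black pawn, white queen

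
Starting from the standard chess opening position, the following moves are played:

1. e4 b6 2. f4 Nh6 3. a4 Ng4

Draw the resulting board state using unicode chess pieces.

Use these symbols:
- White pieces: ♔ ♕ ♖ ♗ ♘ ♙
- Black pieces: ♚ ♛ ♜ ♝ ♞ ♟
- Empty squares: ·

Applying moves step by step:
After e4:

♜ ♞ ♝ ♛ ♚ ♝ ♞ ♜
♟ ♟ ♟ ♟ ♟ ♟ ♟ ♟
· · · · · · · ·
· · · · · · · ·
· · · · ♙ · · ·
· · · · · · · ·
♙ ♙ ♙ ♙ · ♙ ♙ ♙
♖ ♘ ♗ ♕ ♔ ♗ ♘ ♖


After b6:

♜ ♞ ♝ ♛ ♚ ♝ ♞ ♜
♟ · ♟ ♟ ♟ ♟ ♟ ♟
· ♟ · · · · · ·
· · · · · · · ·
· · · · ♙ · · ·
· · · · · · · ·
♙ ♙ ♙ ♙ · ♙ ♙ ♙
♖ ♘ ♗ ♕ ♔ ♗ ♘ ♖


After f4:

♜ ♞ ♝ ♛ ♚ ♝ ♞ ♜
♟ · ♟ ♟ ♟ ♟ ♟ ♟
· ♟ · · · · · ·
· · · · · · · ·
· · · · ♙ ♙ · ·
· · · · · · · ·
♙ ♙ ♙ ♙ · · ♙ ♙
♖ ♘ ♗ ♕ ♔ ♗ ♘ ♖


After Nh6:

♜ ♞ ♝ ♛ ♚ ♝ · ♜
♟ · ♟ ♟ ♟ ♟ ♟ ♟
· ♟ · · · · · ♞
· · · · · · · ·
· · · · ♙ ♙ · ·
· · · · · · · ·
♙ ♙ ♙ ♙ · · ♙ ♙
♖ ♘ ♗ ♕ ♔ ♗ ♘ ♖


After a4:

♜ ♞ ♝ ♛ ♚ ♝ · ♜
♟ · ♟ ♟ ♟ ♟ ♟ ♟
· ♟ · · · · · ♞
· · · · · · · ·
♙ · · · ♙ ♙ · ·
· · · · · · · ·
· ♙ ♙ ♙ · · ♙ ♙
♖ ♘ ♗ ♕ ♔ ♗ ♘ ♖


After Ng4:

♜ ♞ ♝ ♛ ♚ ♝ · ♜
♟ · ♟ ♟ ♟ ♟ ♟ ♟
· ♟ · · · · · ·
· · · · · · · ·
♙ · · · ♙ ♙ ♞ ·
· · · · · · · ·
· ♙ ♙ ♙ · · ♙ ♙
♖ ♘ ♗ ♕ ♔ ♗ ♘ ♖



  a b c d e f g h
  ─────────────────
8│♜ ♞ ♝ ♛ ♚ ♝ · ♜│8
7│♟ · ♟ ♟ ♟ ♟ ♟ ♟│7
6│· ♟ · · · · · ·│6
5│· · · · · · · ·│5
4│♙ · · · ♙ ♙ ♞ ·│4
3│· · · · · · · ·│3
2│· ♙ ♙ ♙ · · ♙ ♙│2
1│♖ ♘ ♗ ♕ ♔ ♗ ♘ ♖│1
  ─────────────────
  a b c d e f g h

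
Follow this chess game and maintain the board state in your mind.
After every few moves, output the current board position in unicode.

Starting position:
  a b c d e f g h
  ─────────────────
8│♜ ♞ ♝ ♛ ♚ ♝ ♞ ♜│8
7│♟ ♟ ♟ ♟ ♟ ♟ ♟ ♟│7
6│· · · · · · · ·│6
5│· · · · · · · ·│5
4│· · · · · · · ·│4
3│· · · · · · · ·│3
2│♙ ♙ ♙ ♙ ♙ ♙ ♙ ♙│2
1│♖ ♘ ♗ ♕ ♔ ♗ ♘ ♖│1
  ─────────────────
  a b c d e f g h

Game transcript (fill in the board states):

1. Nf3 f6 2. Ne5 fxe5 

  a b c d e f g h
  ─────────────────
8│♜ ♞ ♝ ♛ ♚ ♝ ♞ ♜│8
7│♟ ♟ ♟ ♟ ♟ · ♟ ♟│7
6│· · · · · · · ·│6
5│· · · · ♟ · · ·│5
4│· · · · · · · ·│4
3│· · · · · · · ·│3
2│♙ ♙ ♙ ♙ ♙ ♙ ♙ ♙│2
1│♖ ♘ ♗ ♕ ♔ ♗ · ♖│1
  ─────────────────
  a b c d e f g h

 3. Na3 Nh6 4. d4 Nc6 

  a b c d e f g h
  ─────────────────
8│♜ · ♝ ♛ ♚ ♝ · ♜│8
7│♟ ♟ ♟ ♟ ♟ · ♟ ♟│7
6│· · ♞ · · · · ♞│6
5│· · · · ♟ · · ·│5
4│· · · ♙ · · · ·│4
3│♘ · · · · · · ·│3
2│♙ ♙ ♙ · ♙ ♙ ♙ ♙│2
1│♖ · ♗ ♕ ♔ ♗ · ♖│1
  ─────────────────
  a b c d e f g h

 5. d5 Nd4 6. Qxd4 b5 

  a b c d e f g h
  ─────────────────
8│♜ · ♝ ♛ ♚ ♝ · ♜│8
7│♟ · ♟ ♟ ♟ · ♟ ♟│7
6│· · · · · · · ♞│6
5│· ♟ · ♙ ♟ · · ·│5
4│· · · ♕ · · · ·│4
3│♘ · · · · · · ·│3
2│♙ ♙ ♙ · ♙ ♙ ♙ ♙│2
1│♖ · ♗ · ♔ ♗ · ♖│1
  ─────────────────
  a b c d e f g h

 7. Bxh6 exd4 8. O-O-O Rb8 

  a b c d e f g h
  ─────────────────
8│· ♜ ♝ ♛ ♚ ♝ · ♜│8
7│♟ · ♟ ♟ ♟ · ♟ ♟│7
6│· · · · · · · ♗│6
5│· ♟ · ♙ · · · ·│5
4│· · · ♟ · · · ·│4
3│♘ · · · · · · ·│3
2│♙ ♙ ♙ · ♙ ♙ ♙ ♙│2
1│· · ♔ ♖ · ♗ · ♖│1
  ─────────────────
  a b c d e f g h

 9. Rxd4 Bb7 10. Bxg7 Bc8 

  a b c d e f g h
  ─────────────────
8│· ♜ ♝ ♛ ♚ ♝ · ♜│8
7│♟ · ♟ ♟ ♟ · ♗ ♟│7
6│· · · · · · · ·│6
5│· ♟ · ♙ · · · ·│5
4│· · · ♖ · · · ·│4
3│♘ · · · · · · ·│3
2│♙ ♙ ♙ · ♙ ♙ ♙ ♙│2
1│· · ♔ · · ♗ · ♖│1
  ─────────────────
  a b c d e f g h



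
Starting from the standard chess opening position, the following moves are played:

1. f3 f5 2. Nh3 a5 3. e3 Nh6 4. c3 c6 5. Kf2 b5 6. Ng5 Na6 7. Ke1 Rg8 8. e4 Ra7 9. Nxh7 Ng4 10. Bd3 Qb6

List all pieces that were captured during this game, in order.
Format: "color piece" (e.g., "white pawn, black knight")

Tracking captures:
  Nxh7: captured black pawn

black pawn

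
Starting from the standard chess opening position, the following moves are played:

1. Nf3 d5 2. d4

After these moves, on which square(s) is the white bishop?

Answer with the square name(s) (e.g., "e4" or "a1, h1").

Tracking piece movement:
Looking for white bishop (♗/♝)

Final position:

  a b c d e f g h
  ─────────────────
8│♜ ♞ ♝ ♛ ♚ ♝ ♞ ♜│8
7│♟ ♟ ♟ · ♟ ♟ ♟ ♟│7
6│· · · · · · · ·│6
5│· · · ♟ · · · ·│5
4│· · · ♙ · · · ·│4
3│· · · · · ♘ · ·│3
2│♙ ♙ ♙ · ♙ ♙ ♙ ♙│2
1│♖ ♘ ♗ ♕ ♔ ♗ · ♖│1
  ─────────────────
  a b c d e f g h


c1, f1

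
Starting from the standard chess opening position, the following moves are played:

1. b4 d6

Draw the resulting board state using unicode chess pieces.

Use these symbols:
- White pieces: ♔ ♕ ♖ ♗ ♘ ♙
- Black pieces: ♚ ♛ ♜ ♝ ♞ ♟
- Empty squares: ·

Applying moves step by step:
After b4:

♜ ♞ ♝ ♛ ♚ ♝ ♞ ♜
♟ ♟ ♟ ♟ ♟ ♟ ♟ ♟
· · · · · · · ·
· · · · · · · ·
· ♙ · · · · · ·
· · · · · · · ·
♙ · ♙ ♙ ♙ ♙ ♙ ♙
♖ ♘ ♗ ♕ ♔ ♗ ♘ ♖


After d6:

♜ ♞ ♝ ♛ ♚ ♝ ♞ ♜
♟ ♟ ♟ · ♟ ♟ ♟ ♟
· · · ♟ · · · ·
· · · · · · · ·
· ♙ · · · · · ·
· · · · · · · ·
♙ · ♙ ♙ ♙ ♙ ♙ ♙
♖ ♘ ♗ ♕ ♔ ♗ ♘ ♖



  a b c d e f g h
  ─────────────────
8│♜ ♞ ♝ ♛ ♚ ♝ ♞ ♜│8
7│♟ ♟ ♟ · ♟ ♟ ♟ ♟│7
6│· · · ♟ · · · ·│6
5│· · · · · · · ·│5
4│· ♙ · · · · · ·│4
3│· · · · · · · ·│3
2│♙ · ♙ ♙ ♙ ♙ ♙ ♙│2
1│♖ ♘ ♗ ♕ ♔ ♗ ♘ ♖│1
  ─────────────────
  a b c d e f g h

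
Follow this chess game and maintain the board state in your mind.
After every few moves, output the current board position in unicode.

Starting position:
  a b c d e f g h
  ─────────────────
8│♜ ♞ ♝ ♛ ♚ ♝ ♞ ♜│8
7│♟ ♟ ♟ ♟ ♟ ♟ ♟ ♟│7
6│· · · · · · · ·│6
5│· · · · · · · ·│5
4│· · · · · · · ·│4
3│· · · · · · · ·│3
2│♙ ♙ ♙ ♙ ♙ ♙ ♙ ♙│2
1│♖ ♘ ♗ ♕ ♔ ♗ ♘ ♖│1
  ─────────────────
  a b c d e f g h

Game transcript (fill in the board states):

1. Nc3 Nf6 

  a b c d e f g h
  ─────────────────
8│♜ ♞ ♝ ♛ ♚ ♝ · ♜│8
7│♟ ♟ ♟ ♟ ♟ ♟ ♟ ♟│7
6│· · · · · ♞ · ·│6
5│· · · · · · · ·│5
4│· · · · · · · ·│4
3│· · ♘ · · · · ·│3
2│♙ ♙ ♙ ♙ ♙ ♙ ♙ ♙│2
1│♖ · ♗ ♕ ♔ ♗ ♘ ♖│1
  ─────────────────
  a b c d e f g h

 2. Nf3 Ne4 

  a b c d e f g h
  ─────────────────
8│♜ ♞ ♝ ♛ ♚ ♝ · ♜│8
7│♟ ♟ ♟ ♟ ♟ ♟ ♟ ♟│7
6│· · · · · · · ·│6
5│· · · · · · · ·│5
4│· · · · ♞ · · ·│4
3│· · ♘ · · ♘ · ·│3
2│♙ ♙ ♙ ♙ ♙ ♙ ♙ ♙│2
1│♖ · ♗ ♕ ♔ ♗ · ♖│1
  ─────────────────
  a b c d e f g h

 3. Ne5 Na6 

  a b c d e f g h
  ─────────────────
8│♜ · ♝ ♛ ♚ ♝ · ♜│8
7│♟ ♟ ♟ ♟ ♟ ♟ ♟ ♟│7
6│♞ · · · · · · ·│6
5│· · · · ♘ · · ·│5
4│· · · · ♞ · · ·│4
3│· · ♘ · · · · ·│3
2│♙ ♙ ♙ ♙ ♙ ♙ ♙ ♙│2
1│♖ · ♗ ♕ ♔ ♗ · ♖│1
  ─────────────────
  a b c d e f g h

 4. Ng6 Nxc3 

  a b c d e f g h
  ─────────────────
8│♜ · ♝ ♛ ♚ ♝ · ♜│8
7│♟ ♟ ♟ ♟ ♟ ♟ ♟ ♟│7
6│♞ · · · · · ♘ ·│6
5│· · · · · · · ·│5
4│· · · · · · · ·│4
3│· · ♞ · · · · ·│3
2│♙ ♙ ♙ ♙ ♙ ♙ ♙ ♙│2
1│♖ · ♗ ♕ ♔ ♗ · ♖│1
  ─────────────────
  a b c d e f g h

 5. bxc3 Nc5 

  a b c d e f g h
  ─────────────────
8│♜ · ♝ ♛ ♚ ♝ · ♜│8
7│♟ ♟ ♟ ♟ ♟ ♟ ♟ ♟│7
6│· · · · · · ♘ ·│6
5│· · ♞ · · · · ·│5
4│· · · · · · · ·│4
3│· · ♙ · · · · ·│3
2│♙ · ♙ ♙ ♙ ♙ ♙ ♙│2
1│♖ · ♗ ♕ ♔ ♗ · ♖│1
  ─────────────────
  a b c d e f g h



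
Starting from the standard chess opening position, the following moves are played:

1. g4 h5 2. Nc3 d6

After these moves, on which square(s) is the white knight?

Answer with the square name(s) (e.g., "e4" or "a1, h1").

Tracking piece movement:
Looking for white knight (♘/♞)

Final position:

  a b c d e f g h
  ─────────────────
8│♜ ♞ ♝ ♛ ♚ ♝ ♞ ♜│8
7│♟ ♟ ♟ · ♟ ♟ ♟ ·│7
6│· · · ♟ · · · ·│6
5│· · · · · · · ♟│5
4│· · · · · · ♙ ·│4
3│· · ♘ · · · · ·│3
2│♙ ♙ ♙ ♙ ♙ ♙ · ♙│2
1│♖ · ♗ ♕ ♔ ♗ ♘ ♖│1
  ─────────────────
  a b c d e f g h


c3, g1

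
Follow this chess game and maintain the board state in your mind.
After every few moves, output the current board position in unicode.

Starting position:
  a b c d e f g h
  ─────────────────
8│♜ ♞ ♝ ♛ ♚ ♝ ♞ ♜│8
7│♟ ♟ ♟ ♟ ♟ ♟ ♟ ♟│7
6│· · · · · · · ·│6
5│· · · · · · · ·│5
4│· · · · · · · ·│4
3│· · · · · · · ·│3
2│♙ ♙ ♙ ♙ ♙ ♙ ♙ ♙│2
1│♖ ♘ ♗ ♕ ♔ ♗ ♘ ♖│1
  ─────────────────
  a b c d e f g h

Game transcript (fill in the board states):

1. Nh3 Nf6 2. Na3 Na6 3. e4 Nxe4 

  a b c d e f g h
  ─────────────────
8│♜ · ♝ ♛ ♚ ♝ · ♜│8
7│♟ ♟ ♟ ♟ ♟ ♟ ♟ ♟│7
6│♞ · · · · · · ·│6
5│· · · · · · · ·│5
4│· · · · ♞ · · ·│4
3│♘ · · · · · · ♘│3
2│♙ ♙ ♙ ♙ · ♙ ♙ ♙│2
1│♖ · ♗ ♕ ♔ ♗ · ♖│1
  ─────────────────
  a b c d e f g h

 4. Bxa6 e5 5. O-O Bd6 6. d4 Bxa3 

  a b c d e f g h
  ─────────────────
8│♜ · ♝ ♛ ♚ · · ♜│8
7│♟ ♟ ♟ ♟ · ♟ ♟ ♟│7
6│♗ · · · · · · ·│6
5│· · · · ♟ · · ·│5
4│· · · ♙ ♞ · · ·│4
3│♝ · · · · · · ♘│3
2│♙ ♙ ♙ · · ♙ ♙ ♙│2
1│♖ · ♗ ♕ · ♖ ♔ ·│1
  ─────────────────
  a b c d e f g h

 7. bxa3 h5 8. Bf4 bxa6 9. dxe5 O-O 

  a b c d e f g h
  ─────────────────
8│♜ · ♝ ♛ · ♜ ♚ ·│8
7│♟ · ♟ ♟ · ♟ ♟ ·│7
6│♟ · · · · · · ·│6
5│· · · · ♙ · · ♟│5
4│· · · · ♞ ♗ · ·│4
3│♙ · · · · · · ♘│3
2│♙ · ♙ · · ♙ ♙ ♙│2
1│♖ · · ♕ · ♖ ♔ ·│1
  ─────────────────
  a b c d e f g h

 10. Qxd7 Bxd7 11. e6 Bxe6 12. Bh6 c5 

  a b c d e f g h
  ─────────────────
8│♜ · · ♛ · ♜ ♚ ·│8
7│♟ · · · · ♟ ♟ ·│7
6│♟ · · · ♝ · · ♗│6
5│· · ♟ · · · · ♟│5
4│· · · · ♞ · · ·│4
3│♙ · · · · · · ♘│3
2│♙ · ♙ · · ♙ ♙ ♙│2
1│♖ · · · · ♖ ♔ ·│1
  ─────────────────
  a b c d e f g h

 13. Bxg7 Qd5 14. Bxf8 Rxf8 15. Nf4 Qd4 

  a b c d e f g h
  ─────────────────
8│· · · · · ♜ ♚ ·│8
7│♟ · · · · ♟ · ·│7
6│♟ · · · ♝ · · ·│6
5│· · ♟ · · · · ♟│5
4│· · · ♛ ♞ ♘ · ·│4
3│♙ · · · · · · ·│3
2│♙ · ♙ · · ♙ ♙ ♙│2
1│♖ · · · · ♖ ♔ ·│1
  ─────────────────
  a b c d e f g h

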